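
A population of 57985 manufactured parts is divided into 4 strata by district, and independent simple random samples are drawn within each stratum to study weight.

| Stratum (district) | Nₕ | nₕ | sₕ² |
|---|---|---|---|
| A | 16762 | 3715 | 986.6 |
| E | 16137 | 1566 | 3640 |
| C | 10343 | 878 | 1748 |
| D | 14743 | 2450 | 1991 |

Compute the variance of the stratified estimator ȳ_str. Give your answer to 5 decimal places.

Var(ȳ_str) = Σₕ Wₕ²(1 − fₕ)sₕ²/nₕ with Wₕ = Nₕ/N, N = 57985.
A: Wₕ = 0.28907476; term = 0.28907476²·(1 − 0.22163226)·986.6/3715 = 0.017273783.
E: Wₕ = 0.27829611; term = 0.27829611²·(1 − 0.09704406)·3640/1566 = 0.1625513.
C: Wₕ = 0.17837372; term = 0.17837372²·(1 − 0.08488833)·1748/878 = 0.057967255.
D: Wₕ = 0.25425541; term = 0.25425541²·(1 − 0.16618056)·1991/2450 = 0.043804386.
Sum = 0.28159672.

0.28160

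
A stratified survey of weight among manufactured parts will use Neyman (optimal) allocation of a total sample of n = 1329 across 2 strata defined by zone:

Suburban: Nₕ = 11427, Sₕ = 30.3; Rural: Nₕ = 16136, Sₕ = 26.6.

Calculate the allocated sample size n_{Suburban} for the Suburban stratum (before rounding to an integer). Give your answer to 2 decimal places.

Neyman allocation: nₕ = n·NₕSₕ / Σⱼ NⱼSⱼ.
Σ NⱼSⱼ = 11427·30.3 + 16136·26.6 = 775455.7.
n_{Suburban} = 1329·11427·30.3 / 775455.7 = 593.39.

593.39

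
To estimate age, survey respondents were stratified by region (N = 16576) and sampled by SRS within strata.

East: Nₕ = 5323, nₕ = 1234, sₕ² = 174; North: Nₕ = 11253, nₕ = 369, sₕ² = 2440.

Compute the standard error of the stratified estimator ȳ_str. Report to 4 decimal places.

Var(ȳ_str) = Σₕ Wₕ²(1 − fₕ)sₕ²/nₕ with Wₕ = Nₕ/N, N = 16576.
East: Wₕ = 0.32112693; term = 0.32112693²·(1 − 0.23182416)·174/1234 = 0.011169872.
North: Wₕ = 0.67887307; term = 0.67887307²·(1 − 0.03279126)·2440/369 = 2.9475477.
Sum = 2.9587176.
SE = √(2.9587176) = 1.7201.

1.7201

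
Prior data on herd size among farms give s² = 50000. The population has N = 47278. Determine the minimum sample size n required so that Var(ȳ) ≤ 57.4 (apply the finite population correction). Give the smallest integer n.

Without fpc, n₀ = s²/D = 50000/57.4 = 871.0801.
With fpc, (1 − n/N)·s²/n ≤ D requires n ≥ n₀/(1 + n₀/N) = 871.0801/(1 + 871.0801/47278) = 855.3211.
Rounding up, n = 856.

856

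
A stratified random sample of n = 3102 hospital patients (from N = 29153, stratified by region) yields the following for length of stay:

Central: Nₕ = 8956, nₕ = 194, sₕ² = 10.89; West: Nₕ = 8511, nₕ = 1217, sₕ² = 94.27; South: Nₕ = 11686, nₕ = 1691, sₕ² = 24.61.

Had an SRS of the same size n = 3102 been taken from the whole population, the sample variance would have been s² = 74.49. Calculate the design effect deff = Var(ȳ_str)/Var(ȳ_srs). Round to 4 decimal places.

Var(ȳ_str) = Σ Wₕ²(1−fₕ)sₕ²/nₕ with Wₕ = Nₕ/29153:
  Central: (8956/29153)²·(1−194/8956)·10.89/194 = 0.0051829495
  West: (8511/29153)²·(1−1217/8511)·94.27/1217 = 0.0056579978
  South: (11686/29153)²·(1−1691/11686)·24.61/1691 = 0.002000093
  → Var(ȳ_str) = 0.01284104.
Var(ȳ_srs) = (1 − 3102/29153)·74.49/3102 = 0.0214584.
deff = 0.01284104 / 0.0214584 = 0.5984.

0.5984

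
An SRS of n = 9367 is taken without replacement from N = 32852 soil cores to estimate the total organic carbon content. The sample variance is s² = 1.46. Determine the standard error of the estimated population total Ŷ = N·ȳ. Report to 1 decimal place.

346.8

Var(Ŷ) = N²·Var(ȳ) = N²·(1 − n/N)·s²/n.
f = 9367/32852 = 0.28512724; Var(ȳ) = 0.71487276·1.46/9367 = 1.114246 × 10^-4.
Var(Ŷ) = 32852² · (1.114246 × 10^-4) = 120255.43.
SE(Ŷ) = √(120255.43) = 346.8.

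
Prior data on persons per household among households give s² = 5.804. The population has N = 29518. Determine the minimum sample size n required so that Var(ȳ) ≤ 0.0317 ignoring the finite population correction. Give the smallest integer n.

184

Without fpc, n₀ = s²/D = 5.804/0.0317 = 183.0915.
Rounding up, n = 184.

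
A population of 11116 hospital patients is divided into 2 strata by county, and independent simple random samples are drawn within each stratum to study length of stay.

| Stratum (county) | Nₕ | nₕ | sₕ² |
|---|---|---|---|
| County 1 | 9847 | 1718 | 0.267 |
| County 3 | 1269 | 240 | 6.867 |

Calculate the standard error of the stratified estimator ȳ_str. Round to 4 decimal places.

Var(ȳ_str) = Σₕ Wₕ²(1 − fₕ)sₕ²/nₕ with Wₕ = Nₕ/N, N = 11116.
County 1: Wₕ = 0.88584023; term = 0.88584023²·(1 − 0.17446938)·0.267/1718 = 1.0067742 × 10^-4.
County 3: Wₕ = 0.11415977; term = 0.11415977²·(1 − 0.18912530)·6.867/240 = 3.0236793 × 10^-4.
Sum = 4.0304535 × 10^-4.
SE = √(4.0304535 × 10^-4) = 0.0201.

0.0201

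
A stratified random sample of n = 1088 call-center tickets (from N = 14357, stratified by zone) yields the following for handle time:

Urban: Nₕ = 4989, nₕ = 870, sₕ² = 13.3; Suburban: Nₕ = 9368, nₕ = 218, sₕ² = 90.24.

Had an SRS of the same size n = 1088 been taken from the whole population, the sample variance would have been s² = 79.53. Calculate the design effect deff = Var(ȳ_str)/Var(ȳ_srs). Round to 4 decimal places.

2.5706

Var(ȳ_str) = Σ Wₕ²(1−fₕ)sₕ²/nₕ with Wₕ = Nₕ/14357:
  Urban: (4989/14357)²·(1−870/4989)·13.3/870 = 0.0015240888
  Suburban: (9368/14357)²·(1−218/9368)·90.24/218 = 0.17214054
  → Var(ȳ_str) = 0.17366463.
Var(ȳ_srs) = (1 − 1088/14357)·79.53/1088 = 0.067557968.
deff = 0.17366463 / 0.067557968 = 2.5706.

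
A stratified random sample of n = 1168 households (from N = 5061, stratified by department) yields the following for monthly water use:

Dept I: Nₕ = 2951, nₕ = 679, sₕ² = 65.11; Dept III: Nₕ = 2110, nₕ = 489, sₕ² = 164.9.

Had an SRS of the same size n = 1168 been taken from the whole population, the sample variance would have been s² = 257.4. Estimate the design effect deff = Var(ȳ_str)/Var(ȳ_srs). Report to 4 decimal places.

Var(ȳ_str) = Σ Wₕ²(1−fₕ)sₕ²/nₕ with Wₕ = Nₕ/5061:
  Dept I: (2951/5061)²·(1−679/2951)·65.11/679 = 0.025100524
  Dept III: (2110/5061)²·(1−489/2110)·164.9/489 = 0.045030274
  → Var(ȳ_str) = 0.070130798.
Var(ȳ_srs) = (1 − 1168/5061)·257.4/1168 = 0.1695172.
deff = 0.070130798 / 0.1695172 = 0.4137.

0.4137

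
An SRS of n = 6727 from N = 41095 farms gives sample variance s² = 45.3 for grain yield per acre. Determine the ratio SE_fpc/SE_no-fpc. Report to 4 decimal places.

0.9145

f = n/N = 6727/41095 = 0.16369388.
SE_no-fpc = √(s²/n) = 0.082061299; SE_fpc = √((1−f)s²/n) = 0.075044873.
Ratio = √(1−f) = 0.91449774.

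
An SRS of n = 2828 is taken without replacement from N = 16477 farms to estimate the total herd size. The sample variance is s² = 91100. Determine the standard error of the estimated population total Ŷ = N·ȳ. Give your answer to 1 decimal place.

Var(Ŷ) = N²·Var(ȳ) = N²·(1 − n/N)·s²/n.
f = 2828/16477 = 0.17163319; Var(ȳ) = 0.82836681·91100/2828 = 26.684659.
Var(Ŷ) = 16477² · 26.684659 = 7.2446589 × 10^9.
SE(Ŷ) = √(7.2446589 × 10^9) = 85115.6.

85115.6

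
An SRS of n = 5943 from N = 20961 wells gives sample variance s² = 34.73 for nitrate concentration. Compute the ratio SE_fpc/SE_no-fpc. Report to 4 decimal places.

0.8464

f = n/N = 5943/20961 = 0.28352655.
SE_no-fpc = √(s²/n) = 0.076445078; SE_fpc = √((1−f)s²/n) = 0.064706749.
Ratio = √(1−f) = 0.84644755.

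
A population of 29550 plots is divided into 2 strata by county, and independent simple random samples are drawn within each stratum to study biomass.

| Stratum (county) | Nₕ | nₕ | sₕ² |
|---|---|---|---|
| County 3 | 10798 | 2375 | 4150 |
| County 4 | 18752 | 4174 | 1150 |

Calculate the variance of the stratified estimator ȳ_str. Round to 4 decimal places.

0.2683

Var(ȳ_str) = Σₕ Wₕ²(1 − fₕ)sₕ²/nₕ with Wₕ = Nₕ/N, N = 29550.
County 3: Wₕ = 0.36541455; term = 0.36541455²·(1 − 0.21994814)·4150/2375 = 0.18200346.
County 4: Wₕ = 0.63458545; term = 0.63458545²·(1 − 0.22258959)·1150/4174 = 0.086253349.
Sum = 0.26825681.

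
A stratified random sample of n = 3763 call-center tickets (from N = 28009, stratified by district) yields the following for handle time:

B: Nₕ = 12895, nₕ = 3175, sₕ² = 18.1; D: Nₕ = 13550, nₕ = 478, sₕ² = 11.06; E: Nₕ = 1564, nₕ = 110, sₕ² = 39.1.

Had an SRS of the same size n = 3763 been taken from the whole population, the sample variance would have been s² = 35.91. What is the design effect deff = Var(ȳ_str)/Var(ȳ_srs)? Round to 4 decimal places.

0.8674

Var(ȳ_str) = Σ Wₕ²(1−fₕ)sₕ²/nₕ with Wₕ = Nₕ/28009:
  B: (12895/28009)²·(1−3175/12895)·18.1/3175 = 9.1080887 × 10^-4
  D: (13550/28009)²·(1−478/13550)·11.06/478 = 0.0052241226
  E: (1564/28009)²·(1−110/1564)·39.1/110 = 0.0010303624
  → Var(ȳ_str) = 0.0071652939.
Var(ȳ_srs) = (1 − 3763/28009)·35.91/3763 = 0.00826083.
deff = 0.0071652939 / 0.00826083 = 0.8674.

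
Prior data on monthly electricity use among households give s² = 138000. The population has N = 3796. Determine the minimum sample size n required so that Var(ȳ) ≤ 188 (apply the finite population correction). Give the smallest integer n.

Without fpc, n₀ = s²/D = 138000/188 = 734.0426.
With fpc, (1 − n/N)·s²/n ≤ D requires n ≥ n₀/(1 + n₀/N) = 734.0426/(1 + 734.0426/3796) = 615.0992.
Rounding up, n = 616.

616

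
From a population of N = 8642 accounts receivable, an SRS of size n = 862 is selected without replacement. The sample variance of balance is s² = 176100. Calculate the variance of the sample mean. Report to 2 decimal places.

Under SRS without replacement, Var(ȳ) = (1 − f)·s²/n with f = n/N = 862/8642 = 0.09974543.
Var(ȳ) = (1 − 0.09974543)·176100/862 = 0.90025457·204.29234 = 183.91512.

183.92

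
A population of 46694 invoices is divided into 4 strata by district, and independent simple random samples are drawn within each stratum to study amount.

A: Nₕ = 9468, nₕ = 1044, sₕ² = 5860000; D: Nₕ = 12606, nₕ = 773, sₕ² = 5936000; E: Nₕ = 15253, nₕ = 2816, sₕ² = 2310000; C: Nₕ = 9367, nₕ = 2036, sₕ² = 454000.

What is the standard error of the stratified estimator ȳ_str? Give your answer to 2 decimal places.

Var(ȳ_str) = Σₕ Wₕ²(1 − fₕ)sₕ²/nₕ with Wₕ = Nₕ/N, N = 46694.
A: Wₕ = 0.20276695; term = 0.20276695²·(1 − 0.11026616)·5860000/1044 = 205.3296.
D: Wₕ = 0.26997045; term = 0.26997045²·(1 − 0.06132001)·5936000/773 = 525.36896.
E: Wₕ = 0.32665867; term = 0.32665867²·(1 − 0.18461942)·2310000/2816 = 71.372034.
C: Wₕ = 0.20060393; term = 0.20060393²·(1 − 0.21735881)·454000/2036 = 7.0229514.
Sum = 809.09355.
SE = √(809.09355) = 28.44.

28.44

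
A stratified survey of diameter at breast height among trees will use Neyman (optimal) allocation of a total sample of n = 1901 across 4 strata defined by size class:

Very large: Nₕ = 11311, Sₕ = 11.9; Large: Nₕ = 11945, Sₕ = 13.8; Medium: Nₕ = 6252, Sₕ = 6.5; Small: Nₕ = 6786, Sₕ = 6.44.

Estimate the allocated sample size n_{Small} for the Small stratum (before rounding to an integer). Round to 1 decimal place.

216.5

Neyman allocation: nₕ = n·NₕSₕ / Σⱼ NⱼSⱼ.
Σ NⱼSⱼ = 11311·11.9 + 11945·13.8 + 6252·6.5 + 6786·6.44 = 383781.74.
n_{Small} = 1901·6786·6.44 / 383781.74 = 216.5.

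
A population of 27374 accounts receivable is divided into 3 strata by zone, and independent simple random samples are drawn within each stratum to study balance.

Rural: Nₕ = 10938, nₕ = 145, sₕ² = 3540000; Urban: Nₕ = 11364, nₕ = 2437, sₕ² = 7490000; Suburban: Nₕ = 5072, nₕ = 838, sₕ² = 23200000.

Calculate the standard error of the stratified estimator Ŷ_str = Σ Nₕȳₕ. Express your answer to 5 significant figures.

Var(Ŷ_str) = Σₕ Nₕ²(1 − fₕ)sₕ²/nₕ.
Rural: 10938²·(1 − 145/10938)·3540000/145 = 2.8821419 × 10^12.
Urban: 11364²·(1 − 2437/11364)·7490000/2437 = 3.1179062 × 10^11.
Suburban: 5072²·(1 − 838/5072)·23200000/838 = 5.945304 × 10^11.
Sum = 3.7884629 × 10^12.
SE = √(3.7884629 × 10^12) = 1.9464 × 10^6.

1.9464 × 10^6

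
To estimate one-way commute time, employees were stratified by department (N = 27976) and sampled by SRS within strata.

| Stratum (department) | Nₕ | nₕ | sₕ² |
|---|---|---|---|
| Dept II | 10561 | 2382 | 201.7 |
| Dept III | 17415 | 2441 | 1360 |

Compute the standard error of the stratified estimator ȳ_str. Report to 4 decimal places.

0.4416

Var(ȳ_str) = Σₕ Wₕ²(1 − fₕ)sₕ²/nₕ with Wₕ = Nₕ/N, N = 27976.
Dept II: Wₕ = 0.37750214; term = 0.37750214²·(1 − 0.22554682)·201.7/2382 = 0.0093454056.
Dept III: Wₕ = 0.62249786; term = 0.62249786²·(1 − 0.14016652)·1360/2441 = 0.18563557.
Sum = 0.19498098.
SE = √(0.19498098) = 0.4416.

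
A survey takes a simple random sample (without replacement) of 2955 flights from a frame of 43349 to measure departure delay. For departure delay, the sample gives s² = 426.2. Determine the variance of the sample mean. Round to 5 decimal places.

Under SRS without replacement, Var(ȳ) = (1 − f)·s²/n with f = n/N = 2955/43349 = 0.06816766.
Var(ȳ) = (1 − 0.06816766)·426.2/2955 = 0.93183234·0.14423012 = 0.13439829.

0.13440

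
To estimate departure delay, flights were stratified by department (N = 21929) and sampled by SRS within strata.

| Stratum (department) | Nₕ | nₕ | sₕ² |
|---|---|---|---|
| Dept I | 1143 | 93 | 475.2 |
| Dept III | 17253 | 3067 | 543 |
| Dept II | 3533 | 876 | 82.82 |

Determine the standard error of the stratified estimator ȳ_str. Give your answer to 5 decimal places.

0.32359

Var(ȳ_str) = Σₕ Wₕ²(1 − fₕ)sₕ²/nₕ with Wₕ = Nₕ/N, N = 21929.
Dept I: Wₕ = 0.05212276; term = 0.05212276²·(1 − 0.08136483)·475.2/93 = 0.012752383.
Dept III: Wₕ = 0.78676638; term = 0.78676638²·(1 − 0.17776619)·543/3067 = 0.090109997.
Dept II: Wₕ = 0.16111086; term = 0.16111086²·(1 − 0.24794792)·82.82/876 = 0.0018455621.
Sum = 0.10470794.
SE = √(0.10470794) = 0.32359.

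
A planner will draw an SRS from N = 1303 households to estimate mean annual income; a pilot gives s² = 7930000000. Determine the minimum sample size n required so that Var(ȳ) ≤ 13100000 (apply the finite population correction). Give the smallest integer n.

414

Without fpc, n₀ = s²/D = 7930000000/13100000 = 605.3435.
With fpc, (1 − n/N)·s²/n ≤ D requires n ≥ n₀/(1 + n₀/N) = 605.3435/(1 + 605.3435/1303) = 413.3232.
Rounding up, n = 414.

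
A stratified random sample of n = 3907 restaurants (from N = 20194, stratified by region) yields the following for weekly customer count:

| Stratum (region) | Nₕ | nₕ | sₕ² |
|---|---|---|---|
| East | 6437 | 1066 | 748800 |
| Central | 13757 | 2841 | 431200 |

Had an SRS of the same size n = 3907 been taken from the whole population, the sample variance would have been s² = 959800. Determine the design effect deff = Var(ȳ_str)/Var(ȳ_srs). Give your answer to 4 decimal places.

0.5827

Var(ȳ_str) = Σ Wₕ²(1−fₕ)sₕ²/nₕ with Wₕ = Nₕ/20194:
  East: (6437/20194)²·(1−1066/6437)·748800/1066 = 59.552855
  Central: (13757/20194)²·(1−2841/13757)·431200/2841 = 55.892055
  → Var(ȳ_str) = 115.44491.
Var(ȳ_srs) = (1 − 3907/20194)·959800/3907 = 198.13266.
deff = 115.44491 / 198.13266 = 0.5827.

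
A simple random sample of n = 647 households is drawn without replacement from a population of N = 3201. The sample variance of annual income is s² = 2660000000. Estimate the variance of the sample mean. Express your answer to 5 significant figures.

Under SRS without replacement, Var(ȳ) = (1 − f)·s²/n with f = n/N = 647/3201 = 0.20212434.
Var(ȳ) = (1 − 0.20212434)·2660000000/647 = 0.79787566·4.1112828 × 10^6 = 3.2802925 × 10^6.

3.2803 × 10^6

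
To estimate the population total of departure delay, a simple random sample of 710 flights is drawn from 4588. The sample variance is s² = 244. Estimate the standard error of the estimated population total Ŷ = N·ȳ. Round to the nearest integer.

2473

Var(Ŷ) = N²·Var(ȳ) = N²·(1 − n/N)·s²/n.
f = 710/4588 = 0.15475153; Var(ȳ) = 0.84524847·244/710 = 0.29047976.
Var(Ŷ) = 4588² · 0.29047976 = 6.1145246 × 10^6.
SE(Ŷ) = √(6.1145246 × 10^6) = 2473.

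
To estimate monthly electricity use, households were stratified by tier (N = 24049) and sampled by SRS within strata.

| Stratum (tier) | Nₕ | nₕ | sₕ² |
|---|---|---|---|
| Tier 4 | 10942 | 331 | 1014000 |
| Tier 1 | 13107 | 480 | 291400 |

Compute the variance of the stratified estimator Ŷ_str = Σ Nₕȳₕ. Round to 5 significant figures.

4.5616 × 10^11

Var(Ŷ_str) = Σₕ Nₕ²(1 − fₕ)sₕ²/nₕ.
Tier 4: 10942²·(1 − 331/10942)·1014000/331 = 3.556829 × 10^11.
Tier 1: 13107²·(1 − 480/13107)·291400/480 = 1.0047356 × 10^11.
Sum = 4.5615646 × 10^11.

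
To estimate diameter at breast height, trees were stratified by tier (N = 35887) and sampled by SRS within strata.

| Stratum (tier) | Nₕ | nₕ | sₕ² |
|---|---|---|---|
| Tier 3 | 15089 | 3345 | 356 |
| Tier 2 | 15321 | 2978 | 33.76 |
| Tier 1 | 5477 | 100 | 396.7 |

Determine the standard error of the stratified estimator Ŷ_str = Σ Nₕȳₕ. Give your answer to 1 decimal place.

11740.1

Var(Ŷ_str) = Σₕ Nₕ²(1 − fₕ)sₕ²/nₕ.
Tier 3: 15089²·(1 − 3345/15089)·356/3345 = 1.8859509 × 10^7.
Tier 2: 15321²·(1 − 2978/15321)·33.76/2978 = 2.1438065 × 10^6.
Tier 1: 5477²·(1 − 100/5477)·396.7/100 = 1.1682747 × 10^8.
Sum = 1.3783079 × 10^8.
SE = √(1.3783079 × 10^8) = 11740.1.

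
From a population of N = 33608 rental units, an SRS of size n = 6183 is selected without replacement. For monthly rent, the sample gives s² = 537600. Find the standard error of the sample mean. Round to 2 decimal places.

8.42

Under SRS without replacement, Var(ȳ) = (1 − f)·s²/n with f = n/N = 6183/33608 = 0.18397405.
Var(ȳ) = (1 − 0.18397405)·537600/6183 = 0.81602595·86.948083 = 70.951892.
SE(ȳ) = √(70.951892) = 8.42.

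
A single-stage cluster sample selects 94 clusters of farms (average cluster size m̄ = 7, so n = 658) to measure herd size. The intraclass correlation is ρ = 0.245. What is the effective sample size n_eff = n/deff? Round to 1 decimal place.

deff = 1 + (7 − 1)·0.245 = 1 + 1.47 = 2.47.
n_eff = 658 / 2.47 = 266.4.

266.4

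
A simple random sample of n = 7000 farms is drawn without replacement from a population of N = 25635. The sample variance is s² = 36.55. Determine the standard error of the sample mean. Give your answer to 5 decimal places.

Under SRS without replacement, Var(ȳ) = (1 − f)·s²/n with f = n/N = 7000/25635 = 0.27306417.
Var(ȳ) = (1 − 0.27306417)·36.55/7000 = 0.72693583·0.0052214286 = 0.0037956435.
SE(ȳ) = √(0.0037956435) = 0.06161.

0.06161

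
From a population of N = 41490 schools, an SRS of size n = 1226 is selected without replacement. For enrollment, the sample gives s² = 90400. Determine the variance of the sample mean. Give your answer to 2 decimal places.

Under SRS without replacement, Var(ȳ) = (1 − f)·s²/n with f = n/N = 1226/41490 = 0.02954929.
Var(ȳ) = (1 − 0.02954929)·90400/1226 = 0.97045071·73.735726 = 71.556888.

71.56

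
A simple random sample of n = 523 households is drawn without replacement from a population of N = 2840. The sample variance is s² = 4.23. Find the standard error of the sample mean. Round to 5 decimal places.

0.08123

Under SRS without replacement, Var(ȳ) = (1 − f)·s²/n with f = n/N = 523/2840 = 0.18415493.
Var(ȳ) = (1 − 0.18415493)·4.23/523 = 0.81584507·0.0080879541 = 0.0065985175.
SE(ȳ) = √(0.0065985175) = 0.08123.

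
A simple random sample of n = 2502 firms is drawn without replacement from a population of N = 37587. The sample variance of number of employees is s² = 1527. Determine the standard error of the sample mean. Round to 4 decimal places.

0.7548

Under SRS without replacement, Var(ȳ) = (1 − f)·s²/n with f = n/N = 2502/37587 = 0.06656557.
Var(ȳ) = (1 − 0.06656557)·1527/2502 = 0.93343443·0.61031175 = 0.569686.
SE(ȳ) = √(0.569686) = 0.7548.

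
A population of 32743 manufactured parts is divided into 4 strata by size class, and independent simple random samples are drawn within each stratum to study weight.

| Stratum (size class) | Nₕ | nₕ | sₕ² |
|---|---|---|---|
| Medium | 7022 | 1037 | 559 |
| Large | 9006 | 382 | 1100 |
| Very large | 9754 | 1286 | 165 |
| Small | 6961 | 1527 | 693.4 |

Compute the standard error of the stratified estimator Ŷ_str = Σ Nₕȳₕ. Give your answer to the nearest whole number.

16555

Var(Ŷ_str) = Σₕ Nₕ²(1 − fₕ)sₕ²/nₕ.
Medium: 7022²·(1 − 1037/7022)·559/1037 = 2.2654685 × 10^7.
Large: 9006²·(1 − 382/9006)·1100/382 = 2.2365057 × 10^8.
Very large: 9754²·(1 − 1286/9754)·165/1286 = 1.0597577 × 10^7.
Small: 6961²·(1 − 1527/6961)·693.4/1527 = 1.7176555 × 10^7.
Sum = 2.7407939 × 10^8.
SE = √(2.7407939 × 10^8) = 16555.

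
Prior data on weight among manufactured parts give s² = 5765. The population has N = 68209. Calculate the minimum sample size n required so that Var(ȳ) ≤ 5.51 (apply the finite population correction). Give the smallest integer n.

1031

Without fpc, n₀ = s²/D = 5765/5.51 = 1046.2795.
With fpc, (1 − n/N)·s²/n ≤ D requires n ≥ n₀/(1 + n₀/N) = 1046.2795/(1 + 1046.2795/68209) = 1030.4728.
Rounding up, n = 1031.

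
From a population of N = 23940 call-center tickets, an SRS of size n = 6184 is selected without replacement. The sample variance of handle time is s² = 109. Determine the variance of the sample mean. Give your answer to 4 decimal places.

0.0131

Under SRS without replacement, Var(ȳ) = (1 − f)·s²/n with f = n/N = 6184/23940 = 0.25831245.
Var(ȳ) = (1 − 0.25831245)·109/6184 = 0.74168755·0.017626132 = 0.013073083.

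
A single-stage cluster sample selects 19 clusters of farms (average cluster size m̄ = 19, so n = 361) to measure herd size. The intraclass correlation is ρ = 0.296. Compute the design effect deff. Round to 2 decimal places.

6.33

deff = 1 + (19 − 1)·0.296 = 1 + 5.328 = 6.328.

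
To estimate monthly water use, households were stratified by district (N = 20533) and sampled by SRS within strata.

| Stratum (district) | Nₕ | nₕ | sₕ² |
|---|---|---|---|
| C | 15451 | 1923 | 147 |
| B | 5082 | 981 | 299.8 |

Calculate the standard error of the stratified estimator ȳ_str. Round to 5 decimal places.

Var(ȳ_str) = Σₕ Wₕ²(1 − fₕ)sₕ²/nₕ with Wₕ = Nₕ/N, N = 20533.
C: Wₕ = 0.75249598; term = 0.75249598²·(1 − 0.12445796)·147/1923 = 0.037898622.
B: Wₕ = 0.24750402; term = 0.24750402²·(1 − 0.19303424)·299.8/981 = 0.015107139.
Sum = 0.053005761.
SE = √(0.053005761) = 0.23023.

0.23023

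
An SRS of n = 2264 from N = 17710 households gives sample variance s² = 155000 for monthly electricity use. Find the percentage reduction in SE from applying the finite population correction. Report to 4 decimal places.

6.6104

f = n/N = 2264/17710 = 0.12783738.
SE_no-fpc = √(s²/n) = 8.2742309; SE_fpc = √((1−f)s²/n) = 7.7272751.
Ratio = √(1−f) = 0.93389647. Reduction = 100·(1 − 0.93389647) = 6.6104%.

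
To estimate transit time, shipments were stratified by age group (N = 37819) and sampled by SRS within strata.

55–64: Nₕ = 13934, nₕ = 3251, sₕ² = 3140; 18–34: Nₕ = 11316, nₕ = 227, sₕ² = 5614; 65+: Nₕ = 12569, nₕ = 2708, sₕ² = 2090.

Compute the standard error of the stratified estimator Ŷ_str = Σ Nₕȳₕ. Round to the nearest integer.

Var(Ŷ_str) = Σₕ Nₕ²(1 − fₕ)sₕ²/nₕ.
55–64: 13934²·(1 − 3251/13934)·3140/3251 = 1.4377445 × 10^8.
18–34: 11316²·(1 − 227/11316)·5614/227 = 3.103358 × 10^9.
65+: 12569²·(1 − 2708/12569)·2090/2708 = 9.5657563 × 10^7.
Sum = 3.34279 × 10^9.
SE = √(3.34279 × 10^9) = 57817.

57817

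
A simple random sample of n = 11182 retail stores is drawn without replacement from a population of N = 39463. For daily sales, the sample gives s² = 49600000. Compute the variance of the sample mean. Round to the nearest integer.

3179

Under SRS without replacement, Var(ȳ) = (1 − f)·s²/n with f = n/N = 11182/39463 = 0.28335403.
Var(ȳ) = (1 − 0.28335403)·49600000/11182 = 0.71664597·4435.7002 = 3178.8267.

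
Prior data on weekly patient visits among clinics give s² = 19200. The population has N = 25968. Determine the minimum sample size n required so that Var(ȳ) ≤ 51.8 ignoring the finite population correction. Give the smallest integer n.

Without fpc, n₀ = s²/D = 19200/51.8 = 370.6564.
Rounding up, n = 371.

371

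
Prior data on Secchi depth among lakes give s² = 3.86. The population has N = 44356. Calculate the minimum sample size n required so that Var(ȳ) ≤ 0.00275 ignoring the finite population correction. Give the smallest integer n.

1404

Without fpc, n₀ = s²/D = 3.86/0.00275 = 1403.6364.
Rounding up, n = 1404.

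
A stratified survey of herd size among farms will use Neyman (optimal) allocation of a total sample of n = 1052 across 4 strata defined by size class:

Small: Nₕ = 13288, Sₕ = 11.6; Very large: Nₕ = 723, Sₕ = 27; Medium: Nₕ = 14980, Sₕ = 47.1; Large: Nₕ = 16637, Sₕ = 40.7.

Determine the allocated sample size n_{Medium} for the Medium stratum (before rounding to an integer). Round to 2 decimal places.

476.92

Neyman allocation: nₕ = n·NₕSₕ / Σⱼ NⱼSⱼ.
Σ NⱼSⱼ = 13288·11.6 + 723·27 + 14980·47.1 + 16637·40.7 = 1.5563457 × 10^6.
n_{Medium} = 1052·14980·47.1 / (1.5563457 × 10^6) = 476.92.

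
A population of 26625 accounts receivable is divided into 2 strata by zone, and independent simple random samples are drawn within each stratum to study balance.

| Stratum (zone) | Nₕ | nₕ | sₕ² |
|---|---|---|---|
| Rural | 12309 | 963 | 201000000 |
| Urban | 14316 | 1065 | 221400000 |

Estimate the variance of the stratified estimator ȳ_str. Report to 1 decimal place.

Var(ȳ_str) = Σₕ Wₕ²(1 − fₕ)sₕ²/nₕ with Wₕ = Nₕ/N, N = 26625.
Rural: Wₕ = 0.46230986; term = 0.46230986²·(1 − 0.07823544)·201000000/963 = 41120.282.
Urban: Wₕ = 0.53769014; term = 0.53769014²·(1 − 0.07439229)·221400000/1065 = 55631.289.
Sum = 96751.571.

96751.6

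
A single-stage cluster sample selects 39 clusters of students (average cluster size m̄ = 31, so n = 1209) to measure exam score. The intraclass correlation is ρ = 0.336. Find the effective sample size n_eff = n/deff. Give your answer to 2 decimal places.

deff = 1 + (31 − 1)·0.336 = 1 + 10.08 = 11.08.
n_eff = 1209 / 11.08 = 109.12.

109.12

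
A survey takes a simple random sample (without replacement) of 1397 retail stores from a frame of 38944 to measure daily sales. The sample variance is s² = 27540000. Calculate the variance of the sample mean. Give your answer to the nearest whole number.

Under SRS without replacement, Var(ȳ) = (1 − f)·s²/n with f = n/N = 1397/38944 = 0.03587202.
Var(ȳ) = (1 − 0.03587202)·27540000/1397 = 0.96412798·19713.672 = 19006.503.

19007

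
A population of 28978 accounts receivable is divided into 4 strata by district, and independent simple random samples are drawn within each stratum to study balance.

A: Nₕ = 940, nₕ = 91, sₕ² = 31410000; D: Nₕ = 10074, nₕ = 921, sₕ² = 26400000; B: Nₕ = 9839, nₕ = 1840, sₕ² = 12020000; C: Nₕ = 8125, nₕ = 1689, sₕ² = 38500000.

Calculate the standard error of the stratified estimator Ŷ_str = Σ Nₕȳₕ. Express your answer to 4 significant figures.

Var(Ŷ_str) = Σₕ Nₕ²(1 − fₕ)sₕ²/nₕ.
A: 940²·(1 − 91/940)·31410000/91 = 2.7546225 × 10^11.
D: 10074²·(1 − 921/10074)·26400000/921 = 2.6430763 × 10^12.
B: 9839²·(1 − 1840/9839)·12020000/1840 = 5.1413042 × 10^11.
C: 8125²·(1 − 1689/8125)·38500000/1689 = 1.1919842 × 10^12.
Sum = 4.6246532 × 10^12.
SE = √(4.6246532 × 10^12) = 2.151 × 10^6.

2.151 × 10^6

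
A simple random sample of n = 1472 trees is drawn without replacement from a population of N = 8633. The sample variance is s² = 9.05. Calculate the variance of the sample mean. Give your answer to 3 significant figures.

Under SRS without replacement, Var(ȳ) = (1 − f)·s²/n with f = n/N = 1472/8633 = 0.17050851.
Var(ȳ) = (1 − 0.17050851)·9.05/1472 = 0.82949149·0.0061480978 = 0.0050997948.

0.00510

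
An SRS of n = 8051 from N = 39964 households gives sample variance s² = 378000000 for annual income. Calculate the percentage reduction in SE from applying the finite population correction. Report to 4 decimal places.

10.6387

f = n/N = 8051/39964 = 0.20145631.
SE_no-fpc = √(s²/n) = 216.68108; SE_fpc = √((1−f)s²/n) = 193.62897.
Ratio = √(1−f) = 0.89361272. Reduction = 100·(1 − 0.89361272) = 10.6387%.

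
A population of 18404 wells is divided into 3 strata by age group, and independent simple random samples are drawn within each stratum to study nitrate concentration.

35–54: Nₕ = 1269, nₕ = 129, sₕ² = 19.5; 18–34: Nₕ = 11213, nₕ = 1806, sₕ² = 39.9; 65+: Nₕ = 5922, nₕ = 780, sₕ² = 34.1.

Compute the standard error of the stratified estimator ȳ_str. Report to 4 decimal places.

0.1070

Var(ȳ_str) = Σₕ Wₕ²(1 − fₕ)sₕ²/nₕ with Wₕ = Nₕ/N, N = 18404.
35–54: Wₕ = 0.06895240; term = 0.06895240²·(1 − 0.10165485)·19.5/129 = 6.4563479 × 10^-4.
18–34: Wₕ = 0.60926972; term = 0.60926972²·(1 − 0.16106305)·39.9/1806 = 0.0068802413.
65+: Wₕ = 0.32177787; term = 0.32177787²·(1 − 0.13171226)·34.1/780 = 0.0039303914.
Sum = 0.011456267.
SE = √(0.011456267) = 0.1070.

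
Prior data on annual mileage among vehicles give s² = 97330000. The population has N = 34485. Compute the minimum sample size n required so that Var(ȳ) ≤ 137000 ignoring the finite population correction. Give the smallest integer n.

711

Without fpc, n₀ = s²/D = 97330000/137000 = 710.4380.
Rounding up, n = 711.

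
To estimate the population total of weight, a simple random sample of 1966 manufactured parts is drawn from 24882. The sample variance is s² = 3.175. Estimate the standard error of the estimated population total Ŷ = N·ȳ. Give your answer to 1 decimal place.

959.6

Var(Ŷ) = N²·Var(ȳ) = N²·(1 − n/N)·s²/n.
f = 1966/24882 = 0.07901294; Var(ȳ) = 0.92098706·3.175/1966 = 0.0014873519.
Var(Ŷ) = 24882² · 0.0014873519 = 920840.27.
SE(Ŷ) = √(920840.27) = 959.6.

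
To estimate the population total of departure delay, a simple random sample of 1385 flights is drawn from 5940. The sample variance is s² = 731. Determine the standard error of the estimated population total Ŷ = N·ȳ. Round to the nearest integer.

Var(Ŷ) = N²·Var(ȳ) = N²·(1 − n/N)·s²/n.
f = 1385/5940 = 0.23316498; Var(ȳ) = 0.76683502·731/1385 = 0.40473386.
Var(Ŷ) = 5940² · 0.40473386 = 1.4280468 × 10^7.
SE(Ŷ) = √(1.4280468 × 10^7) = 3779.

3779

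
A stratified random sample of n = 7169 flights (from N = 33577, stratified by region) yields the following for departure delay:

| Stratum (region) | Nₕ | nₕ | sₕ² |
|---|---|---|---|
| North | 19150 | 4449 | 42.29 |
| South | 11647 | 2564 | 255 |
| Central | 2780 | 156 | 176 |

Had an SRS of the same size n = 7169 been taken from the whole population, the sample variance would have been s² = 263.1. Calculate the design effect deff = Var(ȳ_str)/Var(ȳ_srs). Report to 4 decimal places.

Var(ȳ_str) = Σ Wₕ²(1−fₕ)sₕ²/nₕ with Wₕ = Nₕ/33577:
  North: (19150/33577)²·(1−4449/19150)·42.29/4449 = 0.0023735979
  South: (11647/33577)²·(1−2564/11647)·255/2564 = 0.0093321512
  Central: (2780/33577)²·(1−156/2780)·176/156 = 0.0072998328
  → Var(ȳ_str) = 0.019005582.
Var(ȳ_srs) = (1 − 7169/33577)·263.1/7169 = 0.028863958.
deff = 0.019005582 / 0.028863958 = 0.6585.

0.6585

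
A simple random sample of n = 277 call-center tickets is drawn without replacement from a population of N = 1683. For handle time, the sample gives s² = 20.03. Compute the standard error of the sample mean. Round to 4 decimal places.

0.2458

Under SRS without replacement, Var(ȳ) = (1 − f)·s²/n with f = n/N = 277/1683 = 0.16458705.
Var(ȳ) = (1 − 0.16458705)·20.03/277 = 0.83541295·0.072310469 = 0.060409103.
SE(ȳ) = √(0.060409103) = 0.2458.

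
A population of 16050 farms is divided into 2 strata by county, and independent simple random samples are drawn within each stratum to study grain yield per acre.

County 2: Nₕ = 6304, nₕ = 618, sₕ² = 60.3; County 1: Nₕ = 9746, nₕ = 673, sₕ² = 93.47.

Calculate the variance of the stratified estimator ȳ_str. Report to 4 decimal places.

0.0613

Var(ȳ_str) = Σₕ Wₕ²(1 − fₕ)sₕ²/nₕ with Wₕ = Nₕ/N, N = 16050.
County 2: Wₕ = 0.39277259; term = 0.39277259²·(1 − 0.09803299)·60.3/618 = 0.013576938.
County 1: Wₕ = 0.60722741; term = 0.60722741²·(1 − 0.06905397)·93.47/673 = 0.047674311.
Sum = 0.061251249.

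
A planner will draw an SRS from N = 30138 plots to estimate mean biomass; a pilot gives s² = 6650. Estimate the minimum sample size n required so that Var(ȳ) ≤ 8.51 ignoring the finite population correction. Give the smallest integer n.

782

Without fpc, n₀ = s²/D = 6650/8.51 = 781.4336.
Rounding up, n = 782.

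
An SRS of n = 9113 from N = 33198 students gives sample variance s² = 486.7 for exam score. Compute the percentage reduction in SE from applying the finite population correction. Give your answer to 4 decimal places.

14.8240

f = n/N = 9113/33198 = 0.27450449.
SE_no-fpc = √(s²/n) = 0.23110002; SE_fpc = √((1−f)s²/n) = 0.19684181.
Ratio = √(1−f) = 0.85176024. Reduction = 100·(1 − 0.85176024) = 14.8240%.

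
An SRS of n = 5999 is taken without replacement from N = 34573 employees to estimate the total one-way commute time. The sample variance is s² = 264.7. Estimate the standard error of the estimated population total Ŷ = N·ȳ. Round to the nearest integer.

6602

Var(Ŷ) = N²·Var(ȳ) = N²·(1 − n/N)·s²/n.
f = 5999/34573 = 0.17351691; Var(ȳ) = 0.82648309·264.7/5999 = 0.036467757.
Var(Ŷ) = 34573² · 0.036467757 = 4.358963 × 10^7.
SE(Ŷ) = √(4.358963 × 10^7) = 6602.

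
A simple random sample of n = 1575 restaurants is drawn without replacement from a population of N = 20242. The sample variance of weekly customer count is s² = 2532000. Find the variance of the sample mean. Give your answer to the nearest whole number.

Under SRS without replacement, Var(ȳ) = (1 − f)·s²/n with f = n/N = 1575/20242 = 0.07780852.
Var(ȳ) = (1 − 0.07780852)·2532000/1575 = 0.92219148·1607.619 = 1482.5326.

1483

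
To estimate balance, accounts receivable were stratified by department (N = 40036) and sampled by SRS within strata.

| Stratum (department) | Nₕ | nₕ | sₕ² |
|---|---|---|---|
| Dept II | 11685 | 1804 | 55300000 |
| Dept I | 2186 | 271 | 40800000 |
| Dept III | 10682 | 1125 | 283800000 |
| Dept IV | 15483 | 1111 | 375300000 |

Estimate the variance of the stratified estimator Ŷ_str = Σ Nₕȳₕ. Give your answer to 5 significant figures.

Var(Ŷ_str) = Σₕ Nₕ²(1 − fₕ)sₕ²/nₕ.
Dept II: 11685²·(1 − 1804/11685)·55300000/1804 = 3.5393068 × 10^12.
Dept I: 2186²·(1 − 271/2186)·40800000/271 = 6.3024558 × 10^11.
Dept III: 10682²·(1 − 1125/10682)·283800000/1125 = 2.5753368 × 10^13.
Dept IV: 15483²·(1 − 1111/15483)·375300000/1111 = 7.5168663 × 10^13.
Sum = 1.0509158 × 10^14.

1.0509 × 10^14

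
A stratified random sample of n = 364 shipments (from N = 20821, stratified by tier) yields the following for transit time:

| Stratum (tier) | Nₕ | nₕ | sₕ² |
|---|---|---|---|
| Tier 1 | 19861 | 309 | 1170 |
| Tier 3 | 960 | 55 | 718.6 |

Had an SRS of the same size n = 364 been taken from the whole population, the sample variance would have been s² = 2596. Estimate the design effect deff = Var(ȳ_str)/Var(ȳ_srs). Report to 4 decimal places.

0.4878

Var(ȳ_str) = Σ Wₕ²(1−fₕ)sₕ²/nₕ with Wₕ = Nₕ/20821:
  Tier 1: (19861/20821)²·(1−309/19861)·1170/309 = 3.3916928
  Tier 3: (960/20821)²·(1−55/960)·718.6/55 = 0.026184312
  → Var(ȳ_str) = 3.4178771.
Var(ȳ_srs) = (1 − 364/20821)·2596/364 = 7.0071863.
deff = 3.4178771 / 7.0071863 = 0.4878.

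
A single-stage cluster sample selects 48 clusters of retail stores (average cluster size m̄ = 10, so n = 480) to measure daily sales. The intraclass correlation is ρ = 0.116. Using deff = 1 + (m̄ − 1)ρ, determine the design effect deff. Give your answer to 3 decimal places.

2.044

deff = 1 + (10 − 1)·0.116 = 1 + 1.044 = 2.044.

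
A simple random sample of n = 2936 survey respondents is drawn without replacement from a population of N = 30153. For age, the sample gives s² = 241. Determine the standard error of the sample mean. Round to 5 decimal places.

Under SRS without replacement, Var(ȳ) = (1 − f)·s²/n with f = n/N = 2936/30153 = 0.09737008.
Var(ȳ) = (1 − 0.09737008)·241/2936 = 0.90262992·0.082084469 = 0.074091897.
SE(ȳ) = √(0.074091897) = 0.27220.

0.27220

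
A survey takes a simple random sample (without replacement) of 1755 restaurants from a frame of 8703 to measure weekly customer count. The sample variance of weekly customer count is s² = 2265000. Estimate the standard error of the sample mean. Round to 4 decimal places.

Under SRS without replacement, Var(ȳ) = (1 − f)·s²/n with f = n/N = 1755/8703 = 0.20165460.
Var(ȳ) = (1 − 0.20165460)·2265000/1755 = 0.79834540·1290.5983 = 1030.3432.
SE(ȳ) = √(1030.3432) = 32.0990.

32.0990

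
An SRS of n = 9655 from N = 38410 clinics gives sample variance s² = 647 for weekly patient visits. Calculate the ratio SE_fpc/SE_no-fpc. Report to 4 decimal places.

0.8652

f = n/N = 9655/38410 = 0.25136683.
SE_no-fpc = √(s²/n) = 0.25886659; SE_fpc = √((1−f)s²/n) = 0.22398067.
Ratio = √(1−f) = 0.86523590.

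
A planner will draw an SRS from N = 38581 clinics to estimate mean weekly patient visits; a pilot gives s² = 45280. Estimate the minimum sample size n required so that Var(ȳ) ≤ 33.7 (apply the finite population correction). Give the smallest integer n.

Without fpc, n₀ = s²/D = 45280/33.7 = 1343.6202.
With fpc, (1 − n/N)·s²/n ≤ D requires n ≥ n₀/(1 + n₀/N) = 1343.6202/(1 + 1343.6202/38581) = 1298.4021.
Rounding up, n = 1299.

1299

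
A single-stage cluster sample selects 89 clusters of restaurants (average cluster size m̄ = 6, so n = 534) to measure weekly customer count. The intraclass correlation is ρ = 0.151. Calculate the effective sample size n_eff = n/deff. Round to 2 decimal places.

deff = 1 + (6 − 1)·0.151 = 1 + 0.755 = 1.755.
n_eff = 534 / 1.755 = 304.27.

304.27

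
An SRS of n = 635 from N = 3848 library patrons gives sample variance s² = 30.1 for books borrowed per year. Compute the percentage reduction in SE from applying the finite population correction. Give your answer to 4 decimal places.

f = n/N = 635/3848 = 0.16502079.
SE_no-fpc = √(s²/n) = 0.21771903; SE_fpc = √((1−f)s²/n) = 0.19894554.
Ratio = √(1−f) = 0.91377197. Reduction = 100·(1 − 0.91377197) = 8.6228%.

8.6228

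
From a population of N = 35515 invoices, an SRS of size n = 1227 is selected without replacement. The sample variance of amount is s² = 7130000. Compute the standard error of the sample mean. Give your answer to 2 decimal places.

74.90

Under SRS without replacement, Var(ȳ) = (1 − f)·s²/n with f = n/N = 1227/35515 = 0.03454878.
Var(ȳ) = (1 − 0.03454878)·7130000/1227 = 0.96545122·5810.9209 = 5610.1607.
SE(ȳ) = √(5610.1607) = 74.90.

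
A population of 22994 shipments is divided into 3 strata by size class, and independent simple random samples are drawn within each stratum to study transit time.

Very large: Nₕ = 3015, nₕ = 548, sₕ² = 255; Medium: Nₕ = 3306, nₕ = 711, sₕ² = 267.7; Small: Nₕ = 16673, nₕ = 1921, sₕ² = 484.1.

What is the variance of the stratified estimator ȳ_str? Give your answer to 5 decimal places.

Var(ȳ_str) = Σₕ Wₕ²(1 − fₕ)sₕ²/nₕ with Wₕ = Nₕ/N, N = 22994.
Very large: Wₕ = 0.13112116; term = 0.13112116²·(1 − 0.18175788)·255/548 = 0.0065461663.
Medium: Wₕ = 0.14377664; term = 0.14377664²·(1 − 0.21506352)·267.7/711 = 0.0061092786.
Small: Wₕ = 0.72510220; term = 0.72510220²·(1 − 0.11521622)·484.1/1921 = 0.11723123.
Sum = 0.12988667.

0.12989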